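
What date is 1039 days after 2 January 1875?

6 November 1877

Count 1039 days after January 2, 1875:
January 2, 1875 → January 2, 1876: 365 days.
January 2, 1876 → January 2, 1877: 366 days (1876 is a leap year).
January 1877: 31 − 2 = 29 days remain.
Then 9 full months totalling 273 days.
November 1–6, 1877: 6 days.
Residual: 308 days.
Total: 1039 days.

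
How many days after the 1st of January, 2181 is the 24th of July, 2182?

January 2181: 31 − 1 = 30 days remain.
Then 17 full months totalling 515 days.
July 1–24, 2182: 24 days.
Total: 30 + 515 + 24 = 569 days.

569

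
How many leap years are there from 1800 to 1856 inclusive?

Years divisible by 4: 1800, 1804, …, 1856 — 15 in all.
Of these, 1800 is divisible by 100 but not 400, so not leap.
Leap years: 15 − 1 = 14.

14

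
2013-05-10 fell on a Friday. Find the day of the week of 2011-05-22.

Sunday

Count forward from the earlier date (May 22, 2011) to the later (May 10, 2013):
May 22, 2011 → May 22, 2012: 366 days (2012 is a leap year).
May 2012: 31 − 22 = 9 days remain.
Then 11 full months totalling 334 days.
May 1–10, 2013: 10 days.
Residual: 353 days.
Total: 719 days.
719 mod 7 = 5, so 5 days before Friday is Sunday.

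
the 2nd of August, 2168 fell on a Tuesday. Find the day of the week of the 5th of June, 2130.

Count forward from the earlier date (June 5, 2130) to the later (August 2, 2168):
From June 5, 2130 to June 5, 2168: 38 years, of which 10 contain a Feb 29 — 28×365 + 10×366 = 13880 days.
June 2168: 30 − 5 = 25 days remain.
Then July (31): 31 days.
August 1–2, 2168: 2 days.
Residual: 58 days.
Total: 13938 days.
13938 mod 7 = 1, so 1 day before Tuesday is Monday.

Monday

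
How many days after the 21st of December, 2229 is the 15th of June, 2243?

4924

Day-of-year of December 21, 2229: 355.
Day-of-year of June 15, 2243: 166.
2229 has 365 days, so 365 − 355 = 10 days remain in 2229.
Full years 2230–2242: 10 common + 3 leap = 10×365 + 3×366 = 4748 days.
Total: 10 + 4748 + 166 = 4924 days.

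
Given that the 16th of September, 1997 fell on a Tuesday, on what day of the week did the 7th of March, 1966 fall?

Monday

Count forward from the earlier date (March 7, 1966) to the later (September 16, 1997):
Day-of-year of March 7, 1966: 66.
Day-of-year of September 16, 1997: 259.
1966 has 365 days, so 365 − 66 = 299 days remain in 1966.
Full years 1967–1996: 22 common + 8 leap = 22×365 + 8×366 = 10958 days.
Total: 299 + 10958 + 259 = 11516 days.
11516 mod 7 = 1, so 1 day before Tuesday is Monday.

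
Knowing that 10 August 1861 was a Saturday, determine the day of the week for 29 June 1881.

Wednesday

From August 10, 1861 to August 10, 1880: 19 years, of which 5 contain a Feb 29 — 14×365 + 5×366 = 6940 days.
August 1880: 31 − 10 = 21 days remain.
Then 9 full months totalling 273 days.
June 1–29, 1881: 29 days.
Residual: 323 days.
Total: 7263 days.
7263 mod 7 = 4, so 4 days after Saturday is Wednesday.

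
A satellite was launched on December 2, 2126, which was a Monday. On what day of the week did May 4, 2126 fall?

Count forward from the earlier date (May 4, 2126) to the later (December 2, 2126):
May 2126: 31 − 4 = 27 days remain.
Then June (30), July (31), August (31), September (30), October (31), November (30): 30 + 31 + 31 + 30 + 31 + 30 = 183 days.
December 1–2, 2126: 2 days.
Total: 27 + 183 + 2 = 212 days.
212 mod 7 = 2, so 2 days before Monday is Saturday.

Saturday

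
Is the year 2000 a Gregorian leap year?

2000 is a leap year (divisible by 400).

Yes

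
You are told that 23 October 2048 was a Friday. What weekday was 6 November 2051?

October 23, 2048 → October 23, 2049: 365 days.
October 23, 2049 → October 23, 2050: 365 days.
October 23, 2050 → October 23, 2051: 365 days.
October 2051: 31 − 23 = 8 days remain.
November 1–6, 2051: 6 days.
Residual: 14 days.
Total: 1109 days.
1109 mod 7 = 3, so 3 days after Friday is Monday.

Monday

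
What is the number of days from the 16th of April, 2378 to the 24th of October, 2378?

April 2378: 30 − 16 = 14 days remain.
Then May (31), June (30), July (31), August (31), September (30): 31 + 30 + 31 + 31 + 30 = 153 days.
October 1–24, 2378: 24 days.
Total: 14 + 153 + 24 = 191 days.

191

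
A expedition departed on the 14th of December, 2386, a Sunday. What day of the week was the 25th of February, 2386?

Count forward from the earlier date (February 25, 2386) to the later (December 14, 2386):
February 2386: 28 − 25 = 3 days remain (2386 is not a leap year, so February has 28 days).
Then 9 full months totalling 275 days.
December 1–14, 2386: 14 days.
Total: 3 + 275 + 14 = 292 days.
292 mod 7 = 5, so 5 days before Sunday is Tuesday.

Tuesday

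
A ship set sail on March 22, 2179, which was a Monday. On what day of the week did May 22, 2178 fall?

Count forward from the earlier date (May 22, 2178) to the later (March 22, 2179):
May 2178: 31 − 22 = 9 days remain.
Then 9 full months totalling 273 days.
March 1–22, 2179: 22 days.
Residual: 304 days.
Total: 304 days.
304 mod 7 = 3, so 3 days before Monday is Friday.

Friday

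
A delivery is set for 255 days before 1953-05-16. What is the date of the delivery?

1952-09-03

Count 255 days before May 16, 1953:
September 1952: 30 − 3 = 27 days remain.
Then October (31), November (30), December (31), January (31), February 1953 (28), March (31), April (30): 31 + 30 + 31 + 31 + 28 + 31 + 30 = 212 days.
May 1–16, 1953: 16 days.
Residual: 255 days.
Total: 255 days.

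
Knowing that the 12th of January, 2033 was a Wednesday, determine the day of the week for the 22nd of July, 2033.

Friday

January 2033: 31 − 12 = 19 days remain.
Then February 2033 (28), March (31), April (30), May (31), June (30): 28 + 31 + 30 + 31 + 30 = 150 days.
July 1–22, 2033: 22 days.
Total: 19 + 150 + 22 = 191 days.
191 mod 7 = 2, so 2 days after Wednesday is Friday.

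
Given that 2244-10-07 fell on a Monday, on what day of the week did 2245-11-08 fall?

Saturday

Day-of-year of October 7, 2244: 281.
Day-of-year of November 8, 2245: 312.
2244 has 366 days, so 366 − 281 = 85 days remain in 2244.
Total: 85 + 312 = 397 days.
397 mod 7 = 5, so 5 days after Monday is Saturday.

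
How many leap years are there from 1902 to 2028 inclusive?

Years divisible by 4: 1904, 1908, …, 2028 — 32 in all.
2000 is divisible by 400, so still leap.
No century exceptions apply. Count: 32.

32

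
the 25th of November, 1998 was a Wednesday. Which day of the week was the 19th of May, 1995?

Count forward from the earlier date (May 19, 1995) to the later (November 25, 1998):
Day-of-year of May 19, 1995: 139.
Day-of-year of November 25, 1998: 329.
1995 has 365 days, so 365 − 139 = 226 days remain in 1995.
Full years: 1996: 366; 1997: 365. Sum = 731.
Total: 226 + 731 + 329 = 1286 days.
1286 mod 7 = 5, so 5 days before Wednesday is Friday.

Friday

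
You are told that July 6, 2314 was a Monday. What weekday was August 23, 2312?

Friday

Count forward from the earlier date (August 23, 2312) to the later (July 6, 2314):
August 2312: 31 − 23 = 8 days remain.
Then 22 full months totalling 668 days.
July 1–6, 2314: 6 days.
Total: 8 + 668 + 6 = 682 days.
682 mod 7 = 3, so 3 days before Monday is Friday.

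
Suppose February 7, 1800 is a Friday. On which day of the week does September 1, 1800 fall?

February 1800: 28 − 7 = 21 days remain (1800 is not a leap year (divisible by 100 but not 400), so February has 28 days).
Then March (31), April (30), May (31), June (30), July (31), August (31): 31 + 30 + 31 + 30 + 31 + 31 = 184 days.
September 1, 1800: 1 day.
Total: 21 + 184 + 1 = 206 days.
206 mod 7 = 3, so 3 days after Friday is Monday.

Monday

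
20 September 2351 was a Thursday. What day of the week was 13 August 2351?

Count forward from the earlier date (August 13, 2351) to the later (September 20, 2351):
August 2351: 31 − 13 = 18 days remain.
September 1–20, 2351: 20 days.
Total: 18 + 20 = 38 days.
38 mod 7 = 3, so 3 days before Thursday is Monday.

Monday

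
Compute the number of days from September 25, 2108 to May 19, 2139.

From September 25, 2108 to September 25, 2138: 30 years, of which 7 contain a Feb 29 — 23×365 + 7×366 = 10957 days.
September 2138: 30 − 25 = 5 days remain.
Then October (31), November (30), December (31), January (31), February 2139 (28), March (31), April (30): 31 + 30 + 31 + 31 + 28 + 31 + 30 = 212 days.
May 1–19, 2139: 19 days.
Residual: 236 days.
Total: 11193 days.

11193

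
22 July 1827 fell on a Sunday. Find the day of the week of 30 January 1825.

Sunday

Count forward from the earlier date (January 30, 1825) to the later (July 22, 1827):
January 1825: 31 − 30 = 1 day remains.
Then 29 full months totalling 880 days.
July 1–22, 1827: 22 days.
Total: 1 + 880 + 22 = 903 days.
903 is a multiple of 7, so 30 January 1825 falls on the same weekday: Sunday.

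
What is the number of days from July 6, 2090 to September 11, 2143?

19424

From July 6, 2090 to July 6, 2143: 53 years, of which 12 contain a Feb 29 — 41×365 + 12×366 = 19357 days.
(2100 is not a leap year (divisible by 100 but not 400).)
July 2143: 31 − 6 = 25 days remain.
Then August (31): 31 days.
September 1–11, 2143: 11 days.
Residual: 67 days.
Total: 19424 days.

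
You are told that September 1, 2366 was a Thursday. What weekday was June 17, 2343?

Count forward from the earlier date (June 17, 2343) to the later (September 1, 2366):
Day-of-year of June 17, 2343: 168.
Day-of-year of September 1, 2366: 244.
2343 has 365 days, so 365 − 168 = 197 days remain in 2343.
Full years 2344–2365: 16 common + 6 leap = 16×365 + 6×366 = 8036 days.
Total: 197 + 8036 + 244 = 8477 days.
8477 is a multiple of 7, so June 17, 2343 falls on the same weekday: Thursday.

Thursday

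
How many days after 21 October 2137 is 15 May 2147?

3493

Day-of-year of October 21, 2137: 294.
Day-of-year of May 15, 2147: 135.
2137 has 365 days, so 365 − 294 = 71 days remain in 2137.
Full years 2138–2146: 7 common + 2 leap = 7×365 + 2×366 = 3287 days.
Total: 71 + 3287 + 135 = 3493 days.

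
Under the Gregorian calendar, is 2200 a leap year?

2200 is not a leap year (divisible by 100 but not 400).

No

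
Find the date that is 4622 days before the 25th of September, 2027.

the 29th of January, 2015

Count 4622 days before September 25, 2027:
From January 29, 2015 to January 29, 2027: 12 years, of which 3 contain a Feb 29 — 9×365 + 3×366 = 4383 days.
January 2027: 31 − 29 = 2 days remain.
Then February 2027 (28), March (31), April (30), May (31), June (30), July (31), August (31): 28 + 31 + 30 + 31 + 30 + 31 + 31 = 212 days.
September 1–25, 2027: 25 days.
Residual: 239 days.
Total: 4622 days.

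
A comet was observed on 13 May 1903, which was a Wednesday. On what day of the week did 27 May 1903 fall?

Within May 1903: 27 − 13 = 14 days.
14 is a multiple of 7, so 27 May 1903 falls on the same weekday: Wednesday.

Wednesday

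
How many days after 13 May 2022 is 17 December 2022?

May 2022: 31 − 13 = 18 days remain.
Then June (30), July (31), August (31), September (30), October (31), November (30): 30 + 31 + 31 + 30 + 31 + 30 = 183 days.
December 1–17, 2022: 17 days.
Total: 18 + 183 + 17 = 218 days.

218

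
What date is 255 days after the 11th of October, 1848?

the 23rd of June, 1849

Count 255 days after October 11, 1848:
October 1848: 31 − 11 = 20 days remain.
Then November (30), December (31), January (31), February 1849 (28), March (31), April (30), May (31): 30 + 31 + 31 + 28 + 31 + 30 + 31 = 212 days.
June 1–23, 1849: 23 days.
Total: 20 + 212 + 23 = 255 days.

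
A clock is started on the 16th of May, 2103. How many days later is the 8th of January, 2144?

14847

Day-of-year of May 16, 2103: 136.
Day-of-year of January 8, 2144: 8.
2103 has 365 days, so 365 − 136 = 229 days remain in 2103.
Full years 2104–2143: 30 common + 10 leap = 30×365 + 10×366 = 14610 days.
Total: 229 + 14610 + 8 = 14847 days.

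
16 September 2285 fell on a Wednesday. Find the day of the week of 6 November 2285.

Friday

September 2285: 30 − 16 = 14 days remain.
Then October (31): 31 days.
November 1–6, 2285: 6 days.
Total: 14 + 31 + 6 = 51 days.
51 mod 7 = 2, so 2 days after Wednesday is Friday.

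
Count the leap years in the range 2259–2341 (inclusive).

Years divisible by 4: 2260, 2264, …, 2340 — 21 in all.
Of these, 2300 is divisible by 100 but not 400, so not leap.
Leap years: 21 − 1 = 20.

20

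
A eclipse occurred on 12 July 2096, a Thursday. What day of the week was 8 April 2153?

From July 12, 2096 to July 12, 2152: 56 years, of which 13 contain a Feb 29 — 43×365 + 13×366 = 20453 days.
(2100 is not a leap year (divisible by 100 but not 400).)
July 2152: 31 − 12 = 19 days remain.
Then August (31), September (30), October (31), November (30), December (31), January (31), February 2153 (28), March (31): 31 + 30 + 31 + 30 + 31 + 31 + 28 + 31 = 243 days.
April 1–8, 2153: 8 days.
Residual: 270 days.
Total: 20723 days.
20723 mod 7 = 3, so 3 days after Thursday is Sunday.

Sunday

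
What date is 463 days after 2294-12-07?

2296-03-14

Count 463 days after December 7, 2294:
Day-of-year of December 7, 2294: 341.
Day-of-year of March 14, 2296: 74.
2294 has 365 days, so 365 − 341 = 24 days remain in 2294.
Full years: 2295: 365. Sum = 365.
Total: 24 + 365 + 74 = 463 days.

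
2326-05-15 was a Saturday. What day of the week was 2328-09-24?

Monday

Day-of-year of May 15, 2326: 135.
Day-of-year of September 24, 2328: 268.
2326 has 365 days, so 365 − 135 = 230 days remain in 2326.
Full years: 2327: 365. Sum = 365.
Total: 230 + 365 + 268 = 863 days.
863 mod 7 = 2, so 2 days after Saturday is Monday.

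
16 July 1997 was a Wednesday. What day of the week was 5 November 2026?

Thursday

From July 16, 1997 to July 16, 2026: 29 years, of which 7 contain a Feb 29 — 22×365 + 7×366 = 10592 days.
(2000 is a leap year (divisible by 400).)
July 2026: 31 − 16 = 15 days remain.
Then August (31), September (30), October (31): 31 + 30 + 31 = 92 days.
November 1–5, 2026: 5 days.
Residual: 112 days.
Total: 10704 days.
10704 mod 7 = 1, so 1 day after Wednesday is Thursday.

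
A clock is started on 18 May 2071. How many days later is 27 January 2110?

Day-of-year of May 18, 2071: 138.
Day-of-year of January 27, 2110: 27.
2071 has 365 days, so 365 − 138 = 227 days remain in 2071.
Full years 2072–2109: 29 common + 9 leap = 29×365 + 9×366 = 13879 days.
Total: 227 + 13879 + 27 = 14133 days.

14133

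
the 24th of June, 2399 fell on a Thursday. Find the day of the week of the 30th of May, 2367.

Tuesday

Count forward from the earlier date (May 30, 2367) to the later (June 24, 2399):
From May 30, 2367 to May 30, 2399: 32 years, of which 8 contain a Feb 29 — 24×365 + 8×366 = 11688 days.
May 2399: 31 − 30 = 1 day remains.
June 1–24, 2399: 24 days.
Residual: 25 days.
Total: 11713 days.
11713 mod 7 = 2, so 2 days before Thursday is Tuesday.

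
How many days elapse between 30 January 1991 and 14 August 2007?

Day-of-year of January 30, 1991: 30.
Day-of-year of August 14, 2007: 226.
1991 has 365 days, so 365 − 30 = 335 days remain in 1991.
Full years 1992–2006: 11 common + 4 leap = 11×365 + 4×366 = 5479 days.
Total: 335 + 5479 + 226 = 6040 days.

6040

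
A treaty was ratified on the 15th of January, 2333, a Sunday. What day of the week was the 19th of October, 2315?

Tuesday

Count forward from the earlier date (October 19, 2315) to the later (January 15, 2333):
From October 19, 2315 to October 19, 2332: 17 years, of which 5 contain a Feb 29 — 12×365 + 5×366 = 6210 days.
October 2332: 31 − 19 = 12 days remain.
Then November (30), December (31): 30 + 31 = 61 days.
January 1–15, 2333: 15 days.
Residual: 88 days.
Total: 6298 days.
6298 mod 7 = 5, so 5 days before Sunday is Tuesday.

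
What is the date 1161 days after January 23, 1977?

March 29, 1980

Count 1161 days after January 23, 1977:
January 23, 1977 → January 23, 1978: 365 days.
January 23, 1978 → January 23, 1979: 365 days.
January 23, 1979 → January 23, 1980: 365 days.
January 1980: 31 − 23 = 8 days remain.
Then February 1980 (29): 29 days.
March 1–29, 1980: 29 days.
Residual: 66 days.
Total: 1161 days.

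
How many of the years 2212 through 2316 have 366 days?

Years divisible by 4: 2212, 2216, …, 2316 — 27 in all.
Of these, 2300 is divisible by 100 but not 400, so not leap.
Leap years: 27 − 1 = 26.

26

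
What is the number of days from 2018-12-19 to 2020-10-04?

655

December 19, 2018 → December 19, 2019: 365 days.
December 2019: 31 − 19 = 12 days remain.
Then 9 full months totalling 274 days.
October 1–4, 2020: 4 days.
Residual: 290 days.
Total: 655 days.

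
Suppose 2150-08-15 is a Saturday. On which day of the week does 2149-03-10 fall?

Monday

Count forward from the earlier date (March 10, 2149) to the later (August 15, 2150):
March 2149: 31 − 10 = 21 days remain.
Then 16 full months totalling 487 days.
August 1–15, 2150: 15 days.
Total: 21 + 487 + 15 = 523 days.
523 mod 7 = 5, so 5 days before Saturday is Monday.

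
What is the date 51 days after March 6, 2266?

April 26, 2266

Count 51 days after March 6, 2266:
March 2266: 31 − 6 = 25 days remain.
April 1–26, 2266: 26 days.
Total: 25 + 26 = 51 days.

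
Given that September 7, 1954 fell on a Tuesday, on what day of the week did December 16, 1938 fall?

Friday

Count forward from the earlier date (December 16, 1938) to the later (September 7, 1954):
Day-of-year of December 16, 1938: 350.
Day-of-year of September 7, 1954: 250.
1938 has 365 days, so 365 − 350 = 15 days remain in 1938.
Full years 1939–1953: 11 common + 4 leap = 11×365 + 4×366 = 5479 days.
Total: 15 + 5479 + 250 = 5744 days.
5744 mod 7 = 4, so 4 days before Tuesday is Friday.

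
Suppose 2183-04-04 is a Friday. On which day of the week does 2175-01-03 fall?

Count forward from the earlier date (January 3, 2175) to the later (April 4, 2183):
Day-of-year of January 3, 2175: 3.
Day-of-year of April 4, 2183: 94.
2175 has 365 days, so 365 − 3 = 362 days remain in 2175.
Full years 2176–2182: 5 common + 2 leap = 5×365 + 2×366 = 2557 days.
Total: 362 + 2557 + 94 = 3013 days.
3013 mod 7 = 3, so 3 days before Friday is Tuesday.

Tuesday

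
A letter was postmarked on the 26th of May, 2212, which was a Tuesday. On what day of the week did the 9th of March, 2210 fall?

Count forward from the earlier date (March 9, 2210) to the later (May 26, 2212):
Day-of-year of March 9, 2210: 68.
Day-of-year of May 26, 2212: 147.
2210 has 365 days, so 365 − 68 = 297 days remain in 2210.
Full years: 2211: 365. Sum = 365.
Total: 297 + 365 + 147 = 809 days.
809 mod 7 = 4, so 4 days before Tuesday is Friday.

Friday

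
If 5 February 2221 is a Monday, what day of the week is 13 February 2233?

Wednesday

From February 5, 2221 to February 5, 2233: 12 years, of which 3 contain a Feb 29 — 9×365 + 3×366 = 4383 days.
Within February 2233: 13 − 5 = 8 days.
Total: 4391 days.
4391 mod 7 = 2, so 2 days after Monday is Wednesday.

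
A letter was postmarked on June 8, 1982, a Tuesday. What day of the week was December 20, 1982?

Monday

June 1982: 30 − 8 = 22 days remain.
Then July (31), August (31), September (30), October (31), November (30): 31 + 31 + 30 + 31 + 30 = 153 days.
December 1–20, 1982: 20 days.
Total: 22 + 153 + 20 = 195 days.
195 mod 7 = 6, so 6 days after Tuesday is Monday.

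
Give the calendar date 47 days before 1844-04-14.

1844-02-27

Count 47 days before April 14, 1844:
February 1844: 29 − 27 = 2 days remain (1844 is a leap year, so February has 29 days).
Then March (31): 31 days.
April 1–14, 1844: 14 days.
Total: 2 + 31 + 14 = 47 days.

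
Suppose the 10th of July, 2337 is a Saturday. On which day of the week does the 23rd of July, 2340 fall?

Day-of-year of July 10, 2337: 191.
Day-of-year of July 23, 2340: 205.
2337 has 365 days, so 365 − 191 = 174 days remain in 2337.
Full years: 2338: 365; 2339: 365. Sum = 730.
Total: 174 + 730 + 205 = 1109 days.
1109 mod 7 = 3, so 3 days after Saturday is Tuesday.

Tuesday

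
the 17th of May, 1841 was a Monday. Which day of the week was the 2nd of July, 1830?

Count forward from the earlier date (July 2, 1830) to the later (May 17, 1841):
Day-of-year of July 2, 1830: 183.
Day-of-year of May 17, 1841: 137.
1830 has 365 days, so 365 − 183 = 182 days remain in 1830.
Full years 1831–1840: 7 common + 3 leap = 7×365 + 3×366 = 3653 days.
Total: 182 + 3653 + 137 = 3972 days.
3972 mod 7 = 3, so 3 days before Monday is Friday.

Friday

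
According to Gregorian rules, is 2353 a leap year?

2353 is not a leap year.

No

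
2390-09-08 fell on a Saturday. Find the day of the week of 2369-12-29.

Monday

Count forward from the earlier date (December 29, 2369) to the later (September 8, 2390):
Day-of-year of December 29, 2369: 363.
Day-of-year of September 8, 2390: 251.
2369 has 365 days, so 365 − 363 = 2 days remain in 2369.
Full years 2370–2389: 15 common + 5 leap = 15×365 + 5×366 = 7305 days.
Total: 2 + 7305 + 251 = 7558 days.
7558 mod 7 = 5, so 5 days before Saturday is Monday.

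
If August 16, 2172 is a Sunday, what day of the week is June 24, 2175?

Saturday

Day-of-year of August 16, 2172: 229.
Day-of-year of June 24, 2175: 175.
2172 has 366 days, so 366 − 229 = 137 days remain in 2172.
Full years: 2173: 365; 2174: 365. Sum = 730.
Total: 137 + 730 + 175 = 1042 days.
1042 mod 7 = 6, so 6 days after Sunday is Saturday.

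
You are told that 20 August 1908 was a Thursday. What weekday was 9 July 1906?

Monday

Count forward from the earlier date (July 9, 1906) to the later (August 20, 1908):
Day-of-year of July 9, 1906: 190.
Day-of-year of August 20, 1908: 233.
1906 has 365 days, so 365 − 190 = 175 days remain in 1906.
Full years: 1907: 365. Sum = 365.
Total: 175 + 365 + 233 = 773 days.
773 mod 7 = 3, so 3 days before Thursday is Monday.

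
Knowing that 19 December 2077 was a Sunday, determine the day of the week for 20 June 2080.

Thursday

Day-of-year of December 19, 2077: 353.
Day-of-year of June 20, 2080: 172.
2077 has 365 days, so 365 − 353 = 12 days remain in 2077.
Full years: 2078: 365; 2079: 365. Sum = 730.
Total: 12 + 730 + 172 = 914 days.
914 mod 7 = 4, so 4 days after Sunday is Thursday.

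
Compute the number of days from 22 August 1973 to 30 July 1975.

707

August 1973: 31 − 22 = 9 days remain.
Then 22 full months totalling 668 days.
July 1–30, 1975: 30 days.
Total: 9 + 668 + 30 = 707 days.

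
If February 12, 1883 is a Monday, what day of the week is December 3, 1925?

Day-of-year of February 12, 1883: 43.
Day-of-year of December 3, 1925: 337.
1883 has 365 days, so 365 − 43 = 322 days remain in 1883.
Full years 1884–1924: 31 common + 10 leap = 31×365 + 10×366 = 14975 days.
Total: 322 + 14975 + 337 = 15634 days.
15634 mod 7 = 3, so 3 days after Monday is Thursday.

Thursday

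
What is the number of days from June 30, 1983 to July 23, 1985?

Day-of-year of June 30, 1983: 181.
Day-of-year of July 23, 1985: 204.
1983 has 365 days, so 365 − 181 = 184 days remain in 1983.
Full years: 1984: 366. Sum = 366.
Total: 184 + 366 + 204 = 754 days.

754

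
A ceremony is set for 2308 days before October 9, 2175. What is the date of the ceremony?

June 14, 2169

Count 2308 days before October 9, 2175:
June 14, 2169 → June 14, 2170: 365 days.
June 14, 2170 → June 14, 2171: 365 days.
June 14, 2171 → June 14, 2172: 366 days (2172 is a leap year).
June 14, 2172 → June 14, 2173: 365 days.
June 14, 2173 → June 14, 2174: 365 days.
June 14, 2174 → June 14, 2175: 365 days.
June 2175: 30 − 14 = 16 days remain.
Then July (31), August (31), September (30): 31 + 31 + 30 = 92 days.
October 1–9, 2175: 9 days.
Residual: 117 days.
Total: 2308 days.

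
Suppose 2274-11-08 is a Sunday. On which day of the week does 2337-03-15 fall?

Monday

From November 8, 2274 to November 8, 2336: 62 years, of which 15 contain a Feb 29 — 47×365 + 15×366 = 22645 days.
(2300 is not a leap year (divisible by 100 but not 400).)
November 2336: 30 − 8 = 22 days remain.
Then December (31), January (31), February 2337 (28): 31 + 31 + 28 = 90 days.
March 1–15, 2337: 15 days.
Residual: 127 days.
Total: 22772 days.
22772 mod 7 = 1, so 1 day after Sunday is Monday.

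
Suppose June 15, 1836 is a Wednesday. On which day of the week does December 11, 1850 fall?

Wednesday

Day-of-year of June 15, 1836: 167.
Day-of-year of December 11, 1850: 345.
1836 has 366 days, so 366 − 167 = 199 days remain in 1836.
Full years 1837–1849: 10 common + 3 leap = 10×365 + 3×366 = 4748 days.
Total: 199 + 4748 + 345 = 5292 days.
5292 is a multiple of 7, so December 11, 1850 falls on the same weekday: Wednesday.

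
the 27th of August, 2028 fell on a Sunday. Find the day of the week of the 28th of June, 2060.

From August 27, 2028 to August 27, 2059: 31 years, of which 7 contain a Feb 29 — 24×365 + 7×366 = 11322 days.
August 2059: 31 − 27 = 4 days remain.
Then 9 full months totalling 274 days.
June 1–28, 2060: 28 days.
Residual: 306 days.
Total: 11628 days.
11628 mod 7 = 1, so 1 day after Sunday is Monday.

Monday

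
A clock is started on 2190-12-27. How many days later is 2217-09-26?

9769

From December 27, 2190 to December 27, 2216: 26 years, of which 6 contain a Feb 29 — 20×365 + 6×366 = 9496 days.
(2200 is not a leap year (divisible by 100 but not 400).)
December 2216: 31 − 27 = 4 days remain.
Then January (31), February 2217 (28), March (31), April (30), May (31), June (30), July (31), August (31): 31 + 28 + 31 + 30 + 31 + 30 + 31 + 31 = 243 days.
September 1–26, 2217: 26 days.
Residual: 273 days.
Total: 9769 days.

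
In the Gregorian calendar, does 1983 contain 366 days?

1983 is not a leap year.

No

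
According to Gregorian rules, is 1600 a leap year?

1600 is a leap year (divisible by 400).

Yes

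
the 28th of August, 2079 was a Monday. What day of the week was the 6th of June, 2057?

Count forward from the earlier date (June 6, 2057) to the later (August 28, 2079):
Day-of-year of June 6, 2057: 157.
Day-of-year of August 28, 2079: 240.
2057 has 365 days, so 365 − 157 = 208 days remain in 2057.
Full years 2058–2078: 16 common + 5 leap = 16×365 + 5×366 = 7670 days.
Total: 208 + 7670 + 240 = 8118 days.
8118 mod 7 = 5, so 5 days before Monday is Wednesday.

Wednesday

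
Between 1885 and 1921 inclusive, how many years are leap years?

8

Years divisible by 4 in [1885, 1921]: 1888, 1892, 1896, 1900, 1904, 1908, 1912, 1916, 1920.
Of these, 1900 is divisible by 100 but not 400, so not leap.
Leap years: 9 − 1 = 8.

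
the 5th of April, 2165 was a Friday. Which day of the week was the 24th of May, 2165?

Friday

April 2165: 30 − 5 = 25 days remain.
May 1–24, 2165: 24 days.
Total: 25 + 24 = 49 days.
49 is a multiple of 7, so the 24th of May, 2165 falls on the same weekday: Friday.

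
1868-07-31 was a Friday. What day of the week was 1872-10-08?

Day-of-year of July 31, 1868: 213.
Day-of-year of October 8, 1872: 282.
1868 has 366 days, so 366 − 213 = 153 days remain in 1868.
Full years: 1869: 365; 1870: 365; 1871: 365. Sum = 1095.
Total: 153 + 1095 + 282 = 1530 days.
1530 mod 7 = 4, so 4 days after Friday is Tuesday.

Tuesday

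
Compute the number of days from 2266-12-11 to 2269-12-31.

1116

December 11, 2266 → December 11, 2267: 365 days.
December 11, 2267 → December 11, 2268: 366 days (2268 is a leap year).
December 11, 2268 → December 11, 2269: 365 days.
Within December 2269: 31 − 11 = 20 days.
Total: 1116 days.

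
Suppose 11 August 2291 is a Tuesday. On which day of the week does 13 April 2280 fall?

Tuesday

Count forward from the earlier date (April 13, 2280) to the later (August 11, 2291):
Day-of-year of April 13, 2280: 104.
Day-of-year of August 11, 2291: 223.
2280 has 366 days, so 366 − 104 = 262 days remain in 2280.
Full years 2281–2290: 8 common + 2 leap = 8×365 + 2×366 = 3652 days.
Total: 262 + 3652 + 223 = 4137 days.
4137 is a multiple of 7, so 13 April 2280 falls on the same weekday: Tuesday.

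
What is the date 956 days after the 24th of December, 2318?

the 6th of August, 2321

Count 956 days after December 24, 2318:
December 24, 2318 → December 24, 2319: 365 days.
December 24, 2319 → December 24, 2320: 366 days (2320 is a leap year).
December 2320: 31 − 24 = 7 days remain.
Then January (31), February 2321 (28), March (31), April (30), May (31), June (30), July (31): 31 + 28 + 31 + 30 + 31 + 30 + 31 = 212 days.
August 1–6, 2321: 6 days.
Residual: 225 days.
Total: 956 days.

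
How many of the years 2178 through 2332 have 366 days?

37

Years divisible by 4: 2180, 2184, …, 2332 — 39 in all.
Of these, 2200, 2300 are divisible by 100 but not 400, so not leap.
Leap years: 39 − 2 = 37.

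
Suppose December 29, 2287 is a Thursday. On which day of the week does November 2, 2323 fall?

Friday

From December 29, 2287 to December 29, 2322: 35 years, of which 8 contain a Feb 29 — 27×365 + 8×366 = 12783 days.
(2300 is not a leap year (divisible by 100 but not 400).)
December 2322: 31 − 29 = 2 days remain.
Then 10 full months totalling 304 days.
November 1–2, 2323: 2 days.
Residual: 308 days.
Total: 13091 days.
13091 mod 7 = 1, so 1 day after Thursday is Friday.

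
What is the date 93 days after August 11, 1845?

November 12, 1845

Count 93 days after August 11, 1845:
August 1845: 31 − 11 = 20 days remain.
Then September (30), October (31): 30 + 31 = 61 days.
November 1–12, 1845: 12 days.
Total: 20 + 61 + 12 = 93 days.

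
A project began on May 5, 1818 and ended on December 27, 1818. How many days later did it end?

236

May 1818: 31 − 5 = 26 days remain.
Then June (30), July (31), August (31), September (30), October (31), November (30): 30 + 31 + 31 + 30 + 31 + 30 = 183 days.
December 1–27, 1818: 27 days.
Total: 26 + 183 + 27 = 236 days.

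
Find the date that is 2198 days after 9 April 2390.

15 April 2396

Count 2198 days after April 9, 2390:
Day-of-year of April 9, 2390: 99.
Day-of-year of April 15, 2396: 106.
2390 has 365 days, so 365 − 99 = 266 days remain in 2390.
Full years: 2391: 365; 2392: 366; 2393: 365; 2394: 365; 2395: 365. Sum = 1826.
Total: 266 + 1826 + 106 = 2198 days.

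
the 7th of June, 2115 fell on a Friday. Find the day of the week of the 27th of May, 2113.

Count forward from the earlier date (May 27, 2113) to the later (June 7, 2115):
May 2113: 31 − 27 = 4 days remain.
Then 24 full months totalling 730 days.
June 1–7, 2115: 7 days.
Total: 4 + 730 + 7 = 741 days.
741 mod 7 = 6, so 6 days before Friday is Saturday.

Saturday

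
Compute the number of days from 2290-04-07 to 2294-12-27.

1725

Day-of-year of April 7, 2290: 97.
Day-of-year of December 27, 2294: 361.
2290 has 365 days, so 365 − 97 = 268 days remain in 2290.
Full years: 2291: 365; 2292: 366; 2293: 365. Sum = 1096.
Total: 268 + 1096 + 361 = 1725 days.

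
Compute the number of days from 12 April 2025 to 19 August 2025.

129

April 2025: 30 − 12 = 18 days remain.
Then May (31), June (30), July (31): 31 + 30 + 31 = 92 days.
August 1–19, 2025: 19 days.
Total: 18 + 92 + 19 = 129 days.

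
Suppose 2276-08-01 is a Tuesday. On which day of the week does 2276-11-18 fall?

August 2276: 31 − 1 = 30 days remain.
Then September (30), October (31): 30 + 31 = 61 days.
November 1–18, 2276: 18 days.
Total: 30 + 61 + 18 = 109 days.
109 mod 7 = 4, so 4 days after Tuesday is Saturday.

Saturday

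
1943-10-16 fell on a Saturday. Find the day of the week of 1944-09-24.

October 1943: 31 − 16 = 15 days remain.
Then 10 full months totalling 305 days.
September 1–24, 1944: 24 days.
Residual: 344 days.
Total: 344 days.
344 mod 7 = 1, so 1 day after Saturday is Sunday.

Sunday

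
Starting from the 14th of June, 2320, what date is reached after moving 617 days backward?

the 6th of October, 2318

Count 617 days before June 14, 2320:
October 6, 2318 → October 6, 2319: 365 days.
October 2319: 31 − 6 = 25 days remain.
Then November (30), December (31), January (31), February 2320 (29), March (31), April (30), May (31): 30 + 31 + 31 + 29 + 31 + 30 + 31 = 213 days.
June 1–14, 2320: 14 days.
Residual: 252 days.
Total: 617 days.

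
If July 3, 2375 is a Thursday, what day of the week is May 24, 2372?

Wednesday

Count forward from the earlier date (May 24, 2372) to the later (July 3, 2375):
Day-of-year of May 24, 2372: 145.
Day-of-year of July 3, 2375: 184.
2372 has 366 days, so 366 − 145 = 221 days remain in 2372.
Full years: 2373: 365; 2374: 365. Sum = 730.
Total: 221 + 730 + 184 = 1135 days.
1135 mod 7 = 1, so 1 day before Thursday is Wednesday.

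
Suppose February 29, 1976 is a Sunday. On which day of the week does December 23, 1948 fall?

Count forward from the earlier date (December 23, 1948) to the later (February 29, 1976):
Day-of-year of December 23, 1948: 358.
Day-of-year of February 29, 1976: 60.
1948 has 366 days, so 366 − 358 = 8 days remain in 1948.
Full years 1949–1975: 21 common + 6 leap = 21×365 + 6×366 = 9861 days.
Total: 8 + 9861 + 60 = 9929 days.
9929 mod 7 = 3, so 3 days before Sunday is Thursday.

Thursday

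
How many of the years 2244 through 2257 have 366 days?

4

Years divisible by 4 in [2244, 2257]: 2244, 2248, 2252, 2256.
No century exceptions apply. Count: 4.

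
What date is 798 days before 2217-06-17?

2215-04-11

Count 798 days before June 17, 2217:
April 2215: 30 − 11 = 19 days remain.
Then 25 full months totalling 762 days.
June 1–17, 2217: 17 days.
Total: 19 + 762 + 17 = 798 days.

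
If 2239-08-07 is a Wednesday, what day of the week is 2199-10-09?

Count forward from the earlier date (October 9, 2199) to the later (August 7, 2239):
Day-of-year of October 9, 2199: 282.
Day-of-year of August 7, 2239: 219.
2199 has 365 days, so 365 − 282 = 83 days remain in 2199.
Full years 2200–2238: 30 common + 9 leap = 30×365 + 9×366 = 14244 days.
Total: 83 + 14244 + 219 = 14546 days.
14546 is a multiple of 7, so 2199-10-09 falls on the same weekday: Wednesday.

Wednesday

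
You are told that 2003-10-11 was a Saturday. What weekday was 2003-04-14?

Monday

Count forward from the earlier date (April 14, 2003) to the later (October 11, 2003):
April 2003: 30 − 14 = 16 days remain.
Then May (31), June (30), July (31), August (31), September (30): 31 + 30 + 31 + 31 + 30 = 153 days.
October 1–11, 2003: 11 days.
Total: 16 + 153 + 11 = 180 days.
180 mod 7 = 5, so 5 days before Saturday is Monday.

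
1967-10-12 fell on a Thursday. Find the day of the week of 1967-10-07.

Saturday

Count forward from the earlier date (October 7, 1967) to the later (October 12, 1967):
Within October 1967: 12 − 7 = 5 days.
5 mod 7 = 5, so 5 days before Thursday is Saturday.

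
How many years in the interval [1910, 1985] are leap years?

19

Years divisible by 4: 1912, 1916, …, 1984 — 19 in all.
No century exceptions apply. Count: 19.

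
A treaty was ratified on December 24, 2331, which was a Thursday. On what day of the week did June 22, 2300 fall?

Count forward from the earlier date (June 22, 2300) to the later (December 24, 2331):
Day-of-year of June 22, 2300: 173.
Day-of-year of December 24, 2331: 358.
2300 has 365 days, so 365 − 173 = 192 days remain in 2300.
Full years 2301–2330: 23 common + 7 leap = 23×365 + 7×366 = 10957 days.
Total: 192 + 10957 + 358 = 11507 days.
11507 mod 7 = 6, so 6 days before Thursday is Friday.

Friday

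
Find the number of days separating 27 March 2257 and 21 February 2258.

March 2257: 31 − 27 = 4 days remain.
Then 10 full months totalling 306 days.
February 1–21, 2258: 21 days (2258 is not a leap year).
Total: 4 + 306 + 21 = 331 days.

331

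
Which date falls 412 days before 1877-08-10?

1876-06-24

Count 412 days before August 10, 1877:
Day-of-year of June 24, 1876: 176.
Day-of-year of August 10, 1877: 222.
1876 has 366 days, so 366 − 176 = 190 days remain in 1876.
Total: 190 + 222 = 412 days.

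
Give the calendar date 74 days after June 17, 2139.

August 30, 2139

Count 74 days after June 17, 2139:
June 2139: 30 − 17 = 13 days remain.
Then July (31): 31 days.
August 1–30, 2139: 30 days.
Total: 13 + 31 + 30 = 74 days.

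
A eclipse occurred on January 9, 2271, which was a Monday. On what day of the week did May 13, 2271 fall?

Saturday

January 2271: 31 − 9 = 22 days remain.
Then February 2271 (28), March (31), April (30): 28 + 31 + 30 = 89 days.
May 1–13, 2271: 13 days.
Total: 22 + 89 + 13 = 124 days.
124 mod 7 = 5, so 5 days after Monday is Saturday.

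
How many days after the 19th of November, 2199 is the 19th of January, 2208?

2982

Day-of-year of November 19, 2199: 323.
Day-of-year of January 19, 2208: 19.
2199 has 365 days, so 365 − 323 = 42 days remain in 2199.
Full years 2200–2207: 7 common + 1 leap = 7×365 + 1×366 = 2921 days.
Total: 42 + 2921 + 19 = 2982 days.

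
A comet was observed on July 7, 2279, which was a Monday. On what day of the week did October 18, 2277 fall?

Count forward from the earlier date (October 18, 2277) to the later (July 7, 2279):
October 18, 2277 → October 18, 2278: 365 days.
October 2278: 31 − 18 = 13 days remain.
Then November (30), December (31), January (31), February 2279 (28), March (31), April (30), May (31), June (30): 30 + 31 + 31 + 28 + 31 + 30 + 31 + 30 = 242 days.
July 1–7, 2279: 7 days.
Residual: 262 days.
Total: 627 days.
627 mod 7 = 4, so 4 days before Monday is Thursday.

Thursday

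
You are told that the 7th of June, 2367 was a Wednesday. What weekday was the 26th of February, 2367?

Sunday

Count forward from the earlier date (February 26, 2367) to the later (June 7, 2367):
February 2367: 28 − 26 = 2 days remain (2367 is not a leap year, so February has 28 days).
Then March (31), April (30), May (31): 31 + 30 + 31 = 92 days.
June 1–7, 2367: 7 days.
Total: 2 + 92 + 7 = 101 days.
101 mod 7 = 3, so 3 days before Wednesday is Sunday.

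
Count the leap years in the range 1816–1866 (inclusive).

13

Years divisible by 4: 1816, 1820, …, 1864 — 13 in all.
No century exceptions apply. Count: 13.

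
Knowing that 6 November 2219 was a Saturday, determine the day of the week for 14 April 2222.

Sunday

Day-of-year of November 6, 2219: 310.
Day-of-year of April 14, 2222: 104.
2219 has 365 days, so 365 − 310 = 55 days remain in 2219.
Full years: 2220: 366; 2221: 365. Sum = 731.
Total: 55 + 731 + 104 = 890 days.
890 mod 7 = 1, so 1 day after Saturday is Sunday.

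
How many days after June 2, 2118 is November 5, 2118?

156

June 2118: 30 − 2 = 28 days remain.
Then July (31), August (31), September (30), October (31): 31 + 31 + 30 + 31 = 123 days.
November 1–5, 2118: 5 days.
Total: 28 + 123 + 5 = 156 days.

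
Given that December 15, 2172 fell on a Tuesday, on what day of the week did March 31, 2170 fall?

Saturday

Count forward from the earlier date (March 31, 2170) to the later (December 15, 2172):
March 31, 2170 → March 31, 2171: 365 days.
March 31, 2171 → March 31, 2172: 366 days (2172 is a leap year).
March 2172: 31 − 31 = 0 days remain.
Then April (30), May (31), June (30), July (31), August (31), September (30), October (31), November (30): 30 + 31 + 30 + 31 + 31 + 30 + 31 + 30 = 244 days.
December 1–15, 2172: 15 days.
Residual: 259 days.
Total: 990 days.
990 mod 7 = 3, so 3 days before Tuesday is Saturday.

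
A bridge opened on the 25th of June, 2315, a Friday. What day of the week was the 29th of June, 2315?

Within June 2315: 29 − 25 = 4 days.
4 mod 7 = 4, so 4 days after Friday is Tuesday.

Tuesday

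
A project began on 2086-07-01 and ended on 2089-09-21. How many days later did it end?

1178

Day-of-year of July 1, 2086: 182.
Day-of-year of September 21, 2089: 264.
2086 has 365 days, so 365 − 182 = 183 days remain in 2086.
Full years: 2087: 365; 2088: 366. Sum = 731.
Total: 183 + 731 + 264 = 1178 days.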